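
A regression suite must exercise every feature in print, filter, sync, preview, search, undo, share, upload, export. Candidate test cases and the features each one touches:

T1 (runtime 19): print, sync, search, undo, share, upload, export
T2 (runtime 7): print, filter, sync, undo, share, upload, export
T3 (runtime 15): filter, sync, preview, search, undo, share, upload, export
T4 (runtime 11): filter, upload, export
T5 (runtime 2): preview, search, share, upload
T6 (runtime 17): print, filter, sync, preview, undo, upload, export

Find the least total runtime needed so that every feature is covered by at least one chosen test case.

T2, T5 cover every feature at runtime 7 + 2 = 9.
Any cover uses at least 2 test cases; among all covering selections none totals below 9.

9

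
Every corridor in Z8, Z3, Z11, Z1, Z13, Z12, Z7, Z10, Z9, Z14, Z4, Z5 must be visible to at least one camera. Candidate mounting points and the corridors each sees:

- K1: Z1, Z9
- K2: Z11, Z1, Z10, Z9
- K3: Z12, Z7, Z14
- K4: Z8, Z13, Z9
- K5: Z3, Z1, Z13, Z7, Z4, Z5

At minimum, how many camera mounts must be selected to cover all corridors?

K2, K3, K4, K5 together cover {Z8, Z3, Z11, Z1, Z13, Z12, Z7, Z10, Z9, Z14, Z4, Z5} — every corridor.
No 3 of the 5 camera mounts cover everything (all 10 triples fall short), so 4 is minimum.

4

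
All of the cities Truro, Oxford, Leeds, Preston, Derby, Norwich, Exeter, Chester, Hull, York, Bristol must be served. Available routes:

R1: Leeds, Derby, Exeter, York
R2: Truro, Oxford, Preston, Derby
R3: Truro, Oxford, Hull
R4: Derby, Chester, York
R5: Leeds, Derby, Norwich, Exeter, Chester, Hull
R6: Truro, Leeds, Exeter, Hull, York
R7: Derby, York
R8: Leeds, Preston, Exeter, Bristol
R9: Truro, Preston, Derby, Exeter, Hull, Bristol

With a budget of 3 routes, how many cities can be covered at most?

10

Choosing R1, R2, R5 covers {Truro, Oxford, Leeds, Preston, Derby, Norwich, Exeter, Chester, Hull, York} — 10 cities.
No choice of 3 routes does better; here Bristol is left uncovered.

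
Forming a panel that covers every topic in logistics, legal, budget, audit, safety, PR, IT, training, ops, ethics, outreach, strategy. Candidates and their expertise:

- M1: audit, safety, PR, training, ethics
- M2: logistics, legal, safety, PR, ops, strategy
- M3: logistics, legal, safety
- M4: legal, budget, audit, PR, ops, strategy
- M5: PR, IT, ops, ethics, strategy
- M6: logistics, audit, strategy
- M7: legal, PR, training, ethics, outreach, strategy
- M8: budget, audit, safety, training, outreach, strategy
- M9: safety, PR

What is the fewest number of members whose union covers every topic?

3

M2, M5, M8 together cover {logistics, legal, budget, audit, safety, PR, IT, training, ops, ethics, outreach, strategy} — every topic.
No 2 of the 9 members cover everything (all 36 pairs fall short), so 3 is minimum.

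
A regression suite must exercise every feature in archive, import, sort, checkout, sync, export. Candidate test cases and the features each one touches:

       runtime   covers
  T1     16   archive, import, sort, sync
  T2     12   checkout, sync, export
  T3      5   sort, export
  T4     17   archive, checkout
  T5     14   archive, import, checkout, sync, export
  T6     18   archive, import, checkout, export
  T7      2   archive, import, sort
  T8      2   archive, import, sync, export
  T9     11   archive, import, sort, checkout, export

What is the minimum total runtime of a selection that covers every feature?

13

T8, T9 cover every feature at runtime 2 + 11 = 13.
Any cover uses at least 2 test cases; among all covering selections none totals below 13.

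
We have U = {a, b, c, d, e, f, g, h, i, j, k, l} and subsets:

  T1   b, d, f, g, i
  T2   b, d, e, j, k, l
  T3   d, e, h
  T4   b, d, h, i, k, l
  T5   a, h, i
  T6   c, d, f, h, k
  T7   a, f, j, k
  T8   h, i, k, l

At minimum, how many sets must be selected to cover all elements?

T1, T2, T5, T6 together cover {a, b, c, d, e, f, g, h, i, j, k, l} — every element.
No 3 of the 8 sets cover everything (all 56 triples fall short), so 4 is minimum.

4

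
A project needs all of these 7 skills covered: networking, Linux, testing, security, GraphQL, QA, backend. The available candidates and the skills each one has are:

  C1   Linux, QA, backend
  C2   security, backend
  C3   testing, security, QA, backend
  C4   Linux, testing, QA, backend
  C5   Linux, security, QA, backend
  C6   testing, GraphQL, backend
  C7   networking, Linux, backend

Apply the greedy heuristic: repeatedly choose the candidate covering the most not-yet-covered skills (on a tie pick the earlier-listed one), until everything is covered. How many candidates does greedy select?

Pick 1: C3 covers 4 new skills (testing, security, QA, backend).
Pick 2: C7 covers 2 new skills (networking, Linux).
Pick 3: C6 covers 1 new skills (GraphQL).
Greedy uses 3 candidates.

3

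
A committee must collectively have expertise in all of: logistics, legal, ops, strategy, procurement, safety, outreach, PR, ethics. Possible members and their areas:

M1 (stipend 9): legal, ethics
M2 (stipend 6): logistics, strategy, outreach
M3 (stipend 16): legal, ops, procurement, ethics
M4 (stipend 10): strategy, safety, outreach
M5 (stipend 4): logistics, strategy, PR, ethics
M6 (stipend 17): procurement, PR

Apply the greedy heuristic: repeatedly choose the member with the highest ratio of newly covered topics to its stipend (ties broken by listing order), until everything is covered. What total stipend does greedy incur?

Pick 1: M5 adds 4 new (logistics, strategy, PR, ethics) at stipend 4 (ratio 4/4).
Pick 2: M4 adds 2 new (safety, outreach) at stipend 10 (ratio 2/10).
Pick 3: M3 adds 3 new (legal, ops, procurement) at stipend 16 (ratio 3/16).
Greedy total stipend: 4 + 10 + 16 = 30.

30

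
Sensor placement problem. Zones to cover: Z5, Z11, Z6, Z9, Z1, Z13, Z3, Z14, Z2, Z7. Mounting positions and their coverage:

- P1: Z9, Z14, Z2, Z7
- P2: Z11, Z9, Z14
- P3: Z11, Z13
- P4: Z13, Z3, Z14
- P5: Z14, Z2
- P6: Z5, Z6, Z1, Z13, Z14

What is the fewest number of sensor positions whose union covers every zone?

4

P1, P2, P4, P6 together cover {Z5, Z11, Z6, Z9, Z1, Z13, Z3, Z14, Z2, Z7} — every zone.
No 3 of the 6 sensor positions cover everything (all 20 triples fall short), so 4 is minimum.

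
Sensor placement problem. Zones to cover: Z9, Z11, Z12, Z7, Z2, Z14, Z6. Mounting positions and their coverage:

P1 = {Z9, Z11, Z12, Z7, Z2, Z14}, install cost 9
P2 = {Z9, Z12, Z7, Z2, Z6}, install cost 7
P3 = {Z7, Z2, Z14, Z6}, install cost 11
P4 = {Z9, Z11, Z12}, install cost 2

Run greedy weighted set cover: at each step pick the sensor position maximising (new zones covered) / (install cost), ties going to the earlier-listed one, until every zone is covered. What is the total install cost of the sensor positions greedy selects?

Pick 1: P4 adds 3 new (Z9, Z11, Z12) at install cost 2 (ratio 3/2).
Pick 2: P2 adds 3 new (Z7, Z2, Z6) at install cost 7 (ratio 3/7).
Pick 3: P1 adds 1 new (Z14) at install cost 9 (ratio 1/9).
Greedy total install cost: 2 + 7 + 9 = 18. (The true optimum is 13, so greedy overshoots here.)

18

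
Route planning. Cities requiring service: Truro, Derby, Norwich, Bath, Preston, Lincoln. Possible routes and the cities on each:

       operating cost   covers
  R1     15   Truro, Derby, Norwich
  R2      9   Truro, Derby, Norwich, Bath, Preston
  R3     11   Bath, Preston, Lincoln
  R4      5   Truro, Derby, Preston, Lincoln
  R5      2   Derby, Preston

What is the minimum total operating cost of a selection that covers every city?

14

R2, R4 cover every city at operating cost 9 + 5 = 14.
Any cover uses at least 2 routes; among all covering selections none totals below 14.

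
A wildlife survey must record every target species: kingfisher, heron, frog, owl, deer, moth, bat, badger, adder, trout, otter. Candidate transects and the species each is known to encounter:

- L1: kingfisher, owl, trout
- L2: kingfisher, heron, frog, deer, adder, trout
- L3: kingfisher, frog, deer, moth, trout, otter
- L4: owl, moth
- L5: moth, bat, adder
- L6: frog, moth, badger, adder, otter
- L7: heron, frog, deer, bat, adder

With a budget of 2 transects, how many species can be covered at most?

9

Choosing L2, L6 covers {kingfisher, heron, frog, deer, moth, badger, adder, trout, otter} — 9 species.
No choice of 2 transects does better; here owl, bat are left uncovered.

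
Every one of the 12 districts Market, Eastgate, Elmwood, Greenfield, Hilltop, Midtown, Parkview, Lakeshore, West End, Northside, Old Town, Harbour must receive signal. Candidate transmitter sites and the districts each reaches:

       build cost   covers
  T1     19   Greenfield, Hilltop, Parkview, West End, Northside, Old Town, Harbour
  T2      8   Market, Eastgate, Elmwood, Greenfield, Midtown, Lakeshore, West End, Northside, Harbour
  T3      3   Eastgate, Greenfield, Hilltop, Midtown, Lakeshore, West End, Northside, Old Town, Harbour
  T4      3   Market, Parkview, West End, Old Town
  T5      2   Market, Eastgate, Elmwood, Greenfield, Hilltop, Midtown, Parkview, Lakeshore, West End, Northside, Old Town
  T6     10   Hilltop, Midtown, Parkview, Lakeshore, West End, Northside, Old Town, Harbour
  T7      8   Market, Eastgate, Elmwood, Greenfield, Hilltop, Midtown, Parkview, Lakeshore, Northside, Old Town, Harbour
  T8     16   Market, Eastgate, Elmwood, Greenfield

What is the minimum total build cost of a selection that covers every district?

5

T3, T5 cover every district at build cost 3 + 2 = 5.
Any cover uses at least 2 transmitter sites; among all covering selections none totals below 5.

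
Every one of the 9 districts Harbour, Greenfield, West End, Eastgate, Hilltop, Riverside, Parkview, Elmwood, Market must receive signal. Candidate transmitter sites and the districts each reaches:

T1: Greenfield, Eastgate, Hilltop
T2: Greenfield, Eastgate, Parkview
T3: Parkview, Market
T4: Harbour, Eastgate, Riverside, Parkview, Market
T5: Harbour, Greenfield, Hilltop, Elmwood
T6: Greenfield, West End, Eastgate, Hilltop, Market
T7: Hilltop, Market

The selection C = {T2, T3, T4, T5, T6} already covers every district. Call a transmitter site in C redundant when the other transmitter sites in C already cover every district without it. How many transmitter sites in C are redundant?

2

Drop T2: the rest still cover every district — redundant.
Drop T3: the rest still cover every district — redundant.
Drop T4: Riverside uncovered — not redundant.
Drop T5: Elmwood uncovered — not redundant.
Drop T6: West End uncovered — not redundant.
2 redundant: T2, T3.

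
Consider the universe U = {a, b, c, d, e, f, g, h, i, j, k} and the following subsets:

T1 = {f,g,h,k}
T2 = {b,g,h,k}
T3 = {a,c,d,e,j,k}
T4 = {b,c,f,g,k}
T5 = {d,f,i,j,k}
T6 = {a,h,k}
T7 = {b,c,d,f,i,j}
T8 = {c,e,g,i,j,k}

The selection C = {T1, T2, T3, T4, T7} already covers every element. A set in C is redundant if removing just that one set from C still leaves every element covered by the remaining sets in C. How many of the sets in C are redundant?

Drop T1: the rest still cover every element — redundant.
Drop T2: the rest still cover every element — redundant.
Drop T3: a, e uncovered — not redundant.
Drop T4: the rest still cover every element — redundant.
Drop T7: i uncovered — not redundant.
3 redundant: T1, T2, T4.

3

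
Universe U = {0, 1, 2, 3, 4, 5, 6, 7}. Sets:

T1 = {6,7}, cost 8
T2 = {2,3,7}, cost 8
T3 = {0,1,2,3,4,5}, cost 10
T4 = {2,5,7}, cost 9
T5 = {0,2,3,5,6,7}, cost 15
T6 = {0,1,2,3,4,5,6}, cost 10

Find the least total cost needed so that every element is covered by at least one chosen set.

T1, T3 cover every element at cost 8 + 10 = 18.
Any cover uses at least 2 sets; among all covering selections none totals below 18.

18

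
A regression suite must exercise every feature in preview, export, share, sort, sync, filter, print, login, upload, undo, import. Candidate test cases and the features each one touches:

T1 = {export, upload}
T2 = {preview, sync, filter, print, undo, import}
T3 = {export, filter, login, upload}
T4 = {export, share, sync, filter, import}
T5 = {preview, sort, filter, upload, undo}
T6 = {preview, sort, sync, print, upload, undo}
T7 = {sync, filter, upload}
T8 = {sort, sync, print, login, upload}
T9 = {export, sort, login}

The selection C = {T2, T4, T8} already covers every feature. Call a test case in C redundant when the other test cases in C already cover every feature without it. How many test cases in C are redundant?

Drop T2: preview, undo uncovered — not redundant.
Drop T4: export, share uncovered — not redundant.
Drop T8: sort, login, upload uncovered — not redundant.
None of the test cases in C is redundant.

0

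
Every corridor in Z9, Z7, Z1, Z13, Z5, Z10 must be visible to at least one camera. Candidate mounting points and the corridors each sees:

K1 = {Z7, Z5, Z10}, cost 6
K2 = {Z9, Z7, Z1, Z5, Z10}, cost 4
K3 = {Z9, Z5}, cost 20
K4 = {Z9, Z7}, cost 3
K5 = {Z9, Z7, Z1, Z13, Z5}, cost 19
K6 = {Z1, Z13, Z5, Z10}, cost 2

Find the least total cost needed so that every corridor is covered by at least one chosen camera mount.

K4, K6 cover every corridor at cost 3 + 2 = 5.
Any cover uses at least 2 camera mounts; among all covering selections none totals below 5.

5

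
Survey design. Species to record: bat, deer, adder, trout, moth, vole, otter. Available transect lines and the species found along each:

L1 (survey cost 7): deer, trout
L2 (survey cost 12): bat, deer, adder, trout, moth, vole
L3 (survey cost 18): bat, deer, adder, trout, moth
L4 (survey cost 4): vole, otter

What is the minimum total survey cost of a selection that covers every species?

L2, L4 cover every species at survey cost 12 + 4 = 16.
Any cover uses at least 2 transects; among all covering selections none totals below 16.

16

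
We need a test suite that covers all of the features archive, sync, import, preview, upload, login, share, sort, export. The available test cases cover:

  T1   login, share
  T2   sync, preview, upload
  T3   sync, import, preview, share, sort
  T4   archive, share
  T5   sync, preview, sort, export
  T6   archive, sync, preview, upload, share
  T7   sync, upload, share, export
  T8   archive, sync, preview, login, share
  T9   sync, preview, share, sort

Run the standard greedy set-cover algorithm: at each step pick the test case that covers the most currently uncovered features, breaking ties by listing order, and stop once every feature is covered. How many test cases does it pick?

Pick 1: T3 covers 5 new features (sync, import, preview, share, sort).
Pick 2: T6 covers 2 new features (archive, upload).
Pick 3: T1 covers 1 new features (login).
Pick 4: T5 covers 1 new features (export).
Greedy uses 4 test cases. (The true minimum is 3.)

4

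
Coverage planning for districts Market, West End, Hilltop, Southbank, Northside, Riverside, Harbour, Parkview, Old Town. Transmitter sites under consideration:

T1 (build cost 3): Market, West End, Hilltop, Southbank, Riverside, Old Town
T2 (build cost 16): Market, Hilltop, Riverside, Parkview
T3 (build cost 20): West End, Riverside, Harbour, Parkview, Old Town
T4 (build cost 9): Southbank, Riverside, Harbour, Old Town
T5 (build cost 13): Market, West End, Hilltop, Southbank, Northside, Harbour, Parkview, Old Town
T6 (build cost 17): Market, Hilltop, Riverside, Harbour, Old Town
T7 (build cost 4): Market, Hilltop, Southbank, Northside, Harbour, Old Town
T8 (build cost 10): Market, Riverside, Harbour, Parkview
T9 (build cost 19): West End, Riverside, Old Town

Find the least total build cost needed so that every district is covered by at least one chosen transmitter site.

T1, T5 cover every district at build cost 3 + 13 = 16.
Any cover uses at least 2 transmitter sites; among all covering selections none totals below 16.
Greedy by coverage-per-build cost would pick T1, T7, T8 for 17 — worse than the optimum 16.

16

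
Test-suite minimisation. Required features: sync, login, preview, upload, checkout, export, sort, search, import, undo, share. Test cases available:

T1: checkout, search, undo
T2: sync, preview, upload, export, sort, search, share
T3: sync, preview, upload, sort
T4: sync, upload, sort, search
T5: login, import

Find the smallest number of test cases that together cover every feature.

3

T1, T2, T5 together cover {sync, login, preview, upload, checkout, export, sort, search, import, undo, share} — every feature.
No 2 of the 5 test cases cover everything (all 10 pairs fall short), so 3 is minimum.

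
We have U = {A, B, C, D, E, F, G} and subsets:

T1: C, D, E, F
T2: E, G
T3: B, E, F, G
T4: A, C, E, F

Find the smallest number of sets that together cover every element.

3

T1, T3, T4 together cover {A, B, C, D, E, F, G} — every element.
No 2 of the 4 sets cover everything (all 6 pairs fall short), so 3 is minimum.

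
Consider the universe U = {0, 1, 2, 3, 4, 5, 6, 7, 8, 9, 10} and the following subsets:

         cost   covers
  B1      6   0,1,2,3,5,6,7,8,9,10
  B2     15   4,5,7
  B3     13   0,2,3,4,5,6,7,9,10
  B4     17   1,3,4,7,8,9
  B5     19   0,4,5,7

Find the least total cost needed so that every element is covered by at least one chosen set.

B1, B3 cover every element at cost 6 + 13 = 19.
Any cover uses at least 2 sets; among all covering selections none totals below 19.

19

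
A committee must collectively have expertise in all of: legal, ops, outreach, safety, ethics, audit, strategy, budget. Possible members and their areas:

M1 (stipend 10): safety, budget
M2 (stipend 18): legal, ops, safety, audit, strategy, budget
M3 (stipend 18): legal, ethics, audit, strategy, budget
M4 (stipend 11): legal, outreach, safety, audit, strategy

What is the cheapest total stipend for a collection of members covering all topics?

M2, M3, M4 cover every topic at stipend 18 + 18 + 11 = 47.
Any cover uses at least 3 members; among all covering selections none totals below 47.

47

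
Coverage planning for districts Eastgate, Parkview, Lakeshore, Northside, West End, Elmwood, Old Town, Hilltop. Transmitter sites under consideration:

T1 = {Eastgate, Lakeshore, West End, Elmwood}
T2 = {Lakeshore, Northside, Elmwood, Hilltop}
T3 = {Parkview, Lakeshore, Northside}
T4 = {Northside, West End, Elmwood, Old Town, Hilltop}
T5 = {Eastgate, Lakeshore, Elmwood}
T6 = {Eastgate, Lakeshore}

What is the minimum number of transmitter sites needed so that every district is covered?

T1, T3, T4 together cover {Eastgate, Parkview, Lakeshore, Northside, West End, Elmwood, Old Town, Hilltop} — every district.
No 2 of the 6 transmitter sites cover everything (all 15 pairs fall short), so 3 is minimum.

3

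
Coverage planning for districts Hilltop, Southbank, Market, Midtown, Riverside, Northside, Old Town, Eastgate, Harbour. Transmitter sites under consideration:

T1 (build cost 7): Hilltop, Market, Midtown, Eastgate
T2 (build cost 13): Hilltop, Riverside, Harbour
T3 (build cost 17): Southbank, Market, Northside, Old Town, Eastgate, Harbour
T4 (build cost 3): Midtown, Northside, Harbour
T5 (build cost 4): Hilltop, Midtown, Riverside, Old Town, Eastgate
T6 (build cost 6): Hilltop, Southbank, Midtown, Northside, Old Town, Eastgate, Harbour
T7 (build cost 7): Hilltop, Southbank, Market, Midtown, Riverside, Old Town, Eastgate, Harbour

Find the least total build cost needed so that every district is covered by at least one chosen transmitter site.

T4, T7 cover every district at build cost 3 + 7 = 10.
Any cover uses at least 2 transmitter sites; among all covering selections none totals below 10.
Greedy by coverage-per-build cost would pick T5, T4, T7 for 14 — worse than the optimum 10.

10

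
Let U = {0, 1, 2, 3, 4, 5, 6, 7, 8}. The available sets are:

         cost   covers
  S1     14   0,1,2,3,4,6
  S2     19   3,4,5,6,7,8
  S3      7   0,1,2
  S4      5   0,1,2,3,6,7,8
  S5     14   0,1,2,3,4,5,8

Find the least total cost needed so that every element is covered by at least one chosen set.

S4, S5 cover every element at cost 5 + 14 = 19.
Any cover uses at least 2 sets; among all covering selections none totals below 19.

19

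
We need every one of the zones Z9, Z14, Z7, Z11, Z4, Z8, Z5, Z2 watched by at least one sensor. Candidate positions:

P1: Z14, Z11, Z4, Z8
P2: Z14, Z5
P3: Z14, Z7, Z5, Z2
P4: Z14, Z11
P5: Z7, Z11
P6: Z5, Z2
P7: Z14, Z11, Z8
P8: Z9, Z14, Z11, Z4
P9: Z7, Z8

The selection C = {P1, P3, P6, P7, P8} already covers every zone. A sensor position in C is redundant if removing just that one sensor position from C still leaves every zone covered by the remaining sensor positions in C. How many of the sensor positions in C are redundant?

Drop P1: the rest still cover every zone — redundant.
Drop P3: Z7 uncovered — not redundant.
Drop P6: the rest still cover every zone — redundant.
Drop P7: the rest still cover every zone — redundant.
Drop P8: Z9 uncovered — not redundant.
3 redundant: P1, P6, P7.

3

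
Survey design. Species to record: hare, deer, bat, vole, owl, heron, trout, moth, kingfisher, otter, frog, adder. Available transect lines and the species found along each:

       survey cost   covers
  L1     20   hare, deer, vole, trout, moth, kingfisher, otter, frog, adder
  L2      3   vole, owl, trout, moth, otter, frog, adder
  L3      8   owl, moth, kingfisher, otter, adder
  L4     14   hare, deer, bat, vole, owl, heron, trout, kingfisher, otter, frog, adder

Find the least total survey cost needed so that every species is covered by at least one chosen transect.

17

L2, L4 cover every species at survey cost 3 + 14 = 17.
Any cover uses at least 2 transects; among all covering selections none totals below 17.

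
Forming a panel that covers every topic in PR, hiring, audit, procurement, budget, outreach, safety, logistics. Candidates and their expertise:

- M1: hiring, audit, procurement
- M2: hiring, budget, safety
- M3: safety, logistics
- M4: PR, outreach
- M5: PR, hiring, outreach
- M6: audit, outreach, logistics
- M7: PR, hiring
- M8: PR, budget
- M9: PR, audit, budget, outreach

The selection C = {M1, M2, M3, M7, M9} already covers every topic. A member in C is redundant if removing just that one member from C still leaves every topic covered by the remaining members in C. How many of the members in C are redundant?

2

Drop M1: procurement uncovered — not redundant.
Drop M2: the rest still cover every topic — redundant.
Drop M3: logistics uncovered — not redundant.
Drop M7: the rest still cover every topic — redundant.
Drop M9: outreach uncovered — not redundant.
2 redundant: M2, M7.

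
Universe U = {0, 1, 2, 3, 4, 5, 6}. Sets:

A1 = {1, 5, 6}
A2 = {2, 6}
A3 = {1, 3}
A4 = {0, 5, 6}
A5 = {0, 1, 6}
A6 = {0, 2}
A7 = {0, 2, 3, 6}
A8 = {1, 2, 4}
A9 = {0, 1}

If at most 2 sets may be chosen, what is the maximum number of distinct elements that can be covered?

Choosing A1, A7 covers {0, 1, 2, 3, 5, 6} — 6 elements.
No choice of 2 sets does better; here 4 is left uncovered.

6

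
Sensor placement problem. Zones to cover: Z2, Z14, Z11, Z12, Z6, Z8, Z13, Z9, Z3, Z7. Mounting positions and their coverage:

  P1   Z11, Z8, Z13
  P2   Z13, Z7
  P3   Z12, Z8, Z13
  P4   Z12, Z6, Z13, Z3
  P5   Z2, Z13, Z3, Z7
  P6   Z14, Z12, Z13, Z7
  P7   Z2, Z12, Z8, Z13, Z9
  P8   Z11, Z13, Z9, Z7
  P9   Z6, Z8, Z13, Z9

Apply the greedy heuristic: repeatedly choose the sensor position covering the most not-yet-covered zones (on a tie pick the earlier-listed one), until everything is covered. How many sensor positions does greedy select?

Pick 1: P7 covers 5 new zones (Z2, Z12, Z8, Z13, Z9).
Pick 2: P4 covers 2 new zones (Z6, Z3).
Pick 3: P6 covers 2 new zones (Z14, Z7).
Pick 4: P1 covers 1 new zones (Z11).
Greedy uses 4 sensor positions.

4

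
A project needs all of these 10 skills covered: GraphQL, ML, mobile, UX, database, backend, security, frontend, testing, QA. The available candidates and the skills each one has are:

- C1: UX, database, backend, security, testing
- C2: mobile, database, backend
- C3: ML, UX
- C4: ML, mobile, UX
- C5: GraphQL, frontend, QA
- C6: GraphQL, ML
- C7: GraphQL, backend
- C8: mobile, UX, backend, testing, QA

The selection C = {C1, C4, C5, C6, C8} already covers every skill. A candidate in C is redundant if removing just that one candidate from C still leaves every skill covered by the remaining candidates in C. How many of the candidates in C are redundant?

3

Drop C1: database, security uncovered — not redundant.
Drop C4: the rest still cover every skill — redundant.
Drop C5: frontend uncovered — not redundant.
Drop C6: the rest still cover every skill — redundant.
Drop C8: the rest still cover every skill — redundant.
3 redundant: C4, C6, C8.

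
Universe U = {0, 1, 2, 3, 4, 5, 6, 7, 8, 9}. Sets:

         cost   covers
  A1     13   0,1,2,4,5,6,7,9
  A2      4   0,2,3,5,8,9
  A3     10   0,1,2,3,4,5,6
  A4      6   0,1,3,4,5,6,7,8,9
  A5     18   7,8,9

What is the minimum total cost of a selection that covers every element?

10

A2, A4 cover every element at cost 4 + 6 = 10.
Any cover uses at least 2 sets; among all covering selections none totals below 10.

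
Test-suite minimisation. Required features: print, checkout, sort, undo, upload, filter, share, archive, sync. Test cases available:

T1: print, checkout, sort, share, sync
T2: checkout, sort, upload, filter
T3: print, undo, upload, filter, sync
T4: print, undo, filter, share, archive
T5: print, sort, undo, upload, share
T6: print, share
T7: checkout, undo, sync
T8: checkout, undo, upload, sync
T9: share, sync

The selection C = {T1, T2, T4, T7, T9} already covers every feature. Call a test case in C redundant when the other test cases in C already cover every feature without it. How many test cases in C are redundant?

3

Drop T1: the rest still cover every feature — redundant.
Drop T2: upload uncovered — not redundant.
Drop T4: archive uncovered — not redundant.
Drop T7: the rest still cover every feature — redundant.
Drop T9: the rest still cover every feature — redundant.
3 redundant: T1, T7, T9.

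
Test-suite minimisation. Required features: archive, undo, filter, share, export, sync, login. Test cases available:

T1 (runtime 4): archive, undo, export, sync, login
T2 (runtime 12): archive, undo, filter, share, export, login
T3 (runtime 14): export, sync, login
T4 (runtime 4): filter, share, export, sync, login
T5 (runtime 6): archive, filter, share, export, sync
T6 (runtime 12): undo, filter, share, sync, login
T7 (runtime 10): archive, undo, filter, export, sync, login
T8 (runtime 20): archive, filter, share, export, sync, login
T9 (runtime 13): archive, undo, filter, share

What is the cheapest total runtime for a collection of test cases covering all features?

T1, T4 cover every feature at runtime 4 + 4 = 8.
Any cover uses at least 2 test cases; among all covering selections none totals below 8.

8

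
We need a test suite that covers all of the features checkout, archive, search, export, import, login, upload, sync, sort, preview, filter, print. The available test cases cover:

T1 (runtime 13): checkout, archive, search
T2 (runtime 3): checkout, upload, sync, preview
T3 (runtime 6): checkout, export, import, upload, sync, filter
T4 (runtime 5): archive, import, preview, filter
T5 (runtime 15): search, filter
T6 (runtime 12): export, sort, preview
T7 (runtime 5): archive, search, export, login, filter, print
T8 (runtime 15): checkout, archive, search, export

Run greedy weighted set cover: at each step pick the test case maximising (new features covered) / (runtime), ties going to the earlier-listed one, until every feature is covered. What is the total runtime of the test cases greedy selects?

25

Pick 1: T2 adds 4 new (checkout, upload, sync, preview) at runtime 3 (ratio 4/3).
Pick 2: T7 adds 6 new (archive, search, export, login, filter, print) at runtime 5 (ratio 6/5).
Pick 3: T4 adds 1 new (import) at runtime 5 (ratio 1/5).
Pick 4: T6 adds 1 new (sort) at runtime 12 (ratio 1/12).
Greedy total runtime: 3 + 5 + 5 + 12 = 25. (The true optimum is 23, so greedy overshoots here.)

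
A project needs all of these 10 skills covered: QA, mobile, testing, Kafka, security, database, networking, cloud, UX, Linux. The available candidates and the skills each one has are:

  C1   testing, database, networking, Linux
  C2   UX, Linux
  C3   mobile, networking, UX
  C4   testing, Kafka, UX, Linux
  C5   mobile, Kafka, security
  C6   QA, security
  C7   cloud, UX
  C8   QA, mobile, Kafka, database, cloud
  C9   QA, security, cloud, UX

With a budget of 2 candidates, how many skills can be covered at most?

8

Choosing C1, C8 covers {QA, mobile, testing, Kafka, database, networking, cloud, Linux} — 8 skills.
No choice of 2 candidates does better; here security, UX are left uncovered.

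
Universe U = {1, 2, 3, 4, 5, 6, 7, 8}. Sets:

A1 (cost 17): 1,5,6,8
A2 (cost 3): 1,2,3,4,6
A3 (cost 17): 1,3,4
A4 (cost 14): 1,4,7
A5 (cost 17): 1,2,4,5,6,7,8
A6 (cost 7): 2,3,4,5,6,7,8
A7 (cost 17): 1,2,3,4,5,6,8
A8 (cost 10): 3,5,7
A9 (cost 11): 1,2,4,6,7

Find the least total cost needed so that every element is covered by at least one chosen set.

A2, A6 cover every element at cost 3 + 7 = 10.
Any cover uses at least 2 sets; among all covering selections none totals below 10.

10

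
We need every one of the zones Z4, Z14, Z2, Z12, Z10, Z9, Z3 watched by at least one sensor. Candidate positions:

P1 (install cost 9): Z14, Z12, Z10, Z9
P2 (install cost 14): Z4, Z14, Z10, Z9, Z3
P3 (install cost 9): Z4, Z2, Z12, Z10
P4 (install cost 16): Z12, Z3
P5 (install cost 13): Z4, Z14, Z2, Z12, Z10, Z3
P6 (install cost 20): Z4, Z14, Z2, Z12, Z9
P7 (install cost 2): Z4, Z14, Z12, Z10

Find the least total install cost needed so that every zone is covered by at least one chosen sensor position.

22

P1, P5 cover every zone at install cost 9 + 13 = 22.
Any cover uses at least 2 sensor positions; among all covering selections none totals below 22.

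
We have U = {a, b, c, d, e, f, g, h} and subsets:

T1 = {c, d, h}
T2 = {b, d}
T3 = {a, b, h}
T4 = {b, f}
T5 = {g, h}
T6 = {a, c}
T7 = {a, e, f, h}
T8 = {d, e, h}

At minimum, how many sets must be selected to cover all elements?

T1, T2, T5, T7 together cover {a, b, c, d, e, f, g, h} — every element.
No 3 of the 8 sets cover everything (all 56 triples fall short), so 4 is minimum.

4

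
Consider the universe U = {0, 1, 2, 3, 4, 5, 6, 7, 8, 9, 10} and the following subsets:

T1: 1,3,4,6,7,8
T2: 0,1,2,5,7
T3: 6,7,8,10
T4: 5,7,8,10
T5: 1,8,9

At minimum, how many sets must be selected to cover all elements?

T1, T2, T3, T5 together cover {0, 1, 2, 3, 4, 5, 6, 7, 8, 9, 10} — every element.
No 3 of the 5 sets cover everything (all 10 triples fall short), so 4 is minimum.

4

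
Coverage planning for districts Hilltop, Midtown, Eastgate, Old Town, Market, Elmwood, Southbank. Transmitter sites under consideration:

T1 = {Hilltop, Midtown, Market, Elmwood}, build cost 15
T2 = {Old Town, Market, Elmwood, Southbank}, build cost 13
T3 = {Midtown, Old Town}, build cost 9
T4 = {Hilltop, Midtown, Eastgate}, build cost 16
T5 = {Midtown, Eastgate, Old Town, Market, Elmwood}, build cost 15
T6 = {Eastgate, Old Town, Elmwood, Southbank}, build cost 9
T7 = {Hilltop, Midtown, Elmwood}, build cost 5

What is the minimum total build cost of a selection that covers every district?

T1, T6 cover every district at build cost 15 + 9 = 24.
Any cover uses at least 2 transmitter sites; among all covering selections none totals below 24.
Greedy by coverage-per-build cost would pick T7, T6, T2 for 27 — worse than the optimum 24.

24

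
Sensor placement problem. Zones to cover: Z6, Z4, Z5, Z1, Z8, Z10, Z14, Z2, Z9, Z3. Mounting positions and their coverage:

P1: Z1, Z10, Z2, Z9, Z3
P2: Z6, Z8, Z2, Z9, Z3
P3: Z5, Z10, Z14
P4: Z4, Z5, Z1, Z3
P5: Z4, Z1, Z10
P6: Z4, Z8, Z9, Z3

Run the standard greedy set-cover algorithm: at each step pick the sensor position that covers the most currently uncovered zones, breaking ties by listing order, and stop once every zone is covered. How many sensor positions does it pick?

Pick 1: P1 covers 5 new zones (Z1, Z10, Z2, Z9, Z3).
Pick 2: P2 covers 2 new zones (Z6, Z8).
Pick 3: P3 covers 2 new zones (Z5, Z14).
Pick 4: P4 covers 1 new zones (Z4).
Greedy uses 4 sensor positions. (The true minimum is 3.)

4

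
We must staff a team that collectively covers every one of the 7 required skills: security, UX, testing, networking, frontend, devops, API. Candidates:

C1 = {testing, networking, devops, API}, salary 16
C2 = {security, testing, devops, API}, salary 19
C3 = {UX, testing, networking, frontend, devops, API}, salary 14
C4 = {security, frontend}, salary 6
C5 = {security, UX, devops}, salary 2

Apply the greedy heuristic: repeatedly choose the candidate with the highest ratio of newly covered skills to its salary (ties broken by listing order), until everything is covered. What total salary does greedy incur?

16

Pick 1: C5 adds 3 new (security, UX, devops) at salary 2 (ratio 3/2).
Pick 2: C3 adds 4 new (testing, networking, frontend, API) at salary 14 (ratio 4/14).
Greedy total salary: 2 + 14 = 16.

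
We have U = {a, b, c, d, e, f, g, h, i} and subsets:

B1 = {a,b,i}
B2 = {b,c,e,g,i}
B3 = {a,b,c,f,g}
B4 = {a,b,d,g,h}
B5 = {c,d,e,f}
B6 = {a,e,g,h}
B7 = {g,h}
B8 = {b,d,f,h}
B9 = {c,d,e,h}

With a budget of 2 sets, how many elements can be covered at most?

Choosing B2, B4 covers {a, b, c, d, e, g, h, i} — 8 elements.
No choice of 2 sets does better; here f is left uncovered.

8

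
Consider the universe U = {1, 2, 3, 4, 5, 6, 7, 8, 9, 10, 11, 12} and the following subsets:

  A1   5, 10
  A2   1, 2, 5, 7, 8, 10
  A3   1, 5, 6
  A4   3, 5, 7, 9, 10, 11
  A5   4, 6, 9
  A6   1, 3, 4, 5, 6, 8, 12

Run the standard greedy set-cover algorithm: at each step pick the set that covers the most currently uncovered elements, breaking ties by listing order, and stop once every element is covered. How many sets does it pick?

3

Pick 1: A6 covers 7 new elements (1, 3, 4, 5, 6, 8, 12).
Pick 2: A4 covers 4 new elements (7, 9, 10, 11).
Pick 3: A2 covers 1 new elements (2).
Greedy uses 3 sets.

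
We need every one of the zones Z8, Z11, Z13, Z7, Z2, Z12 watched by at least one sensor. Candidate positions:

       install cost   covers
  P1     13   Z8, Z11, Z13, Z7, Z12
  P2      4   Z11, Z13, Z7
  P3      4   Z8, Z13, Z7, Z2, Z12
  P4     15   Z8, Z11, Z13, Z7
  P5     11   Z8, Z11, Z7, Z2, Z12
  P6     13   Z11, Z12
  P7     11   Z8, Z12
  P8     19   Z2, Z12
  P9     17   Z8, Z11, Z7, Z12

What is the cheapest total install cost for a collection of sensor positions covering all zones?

P2, P3 cover every zone at install cost 4 + 4 = 8.
Any cover uses at least 2 sensor positions; among all covering selections none totals below 8.

8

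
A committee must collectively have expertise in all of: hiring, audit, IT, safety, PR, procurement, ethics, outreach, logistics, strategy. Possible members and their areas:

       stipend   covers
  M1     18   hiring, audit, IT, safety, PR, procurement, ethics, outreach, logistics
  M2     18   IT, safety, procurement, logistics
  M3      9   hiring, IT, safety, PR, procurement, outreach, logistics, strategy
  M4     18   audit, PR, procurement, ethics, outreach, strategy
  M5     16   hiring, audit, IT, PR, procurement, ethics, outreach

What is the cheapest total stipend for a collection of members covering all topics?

M3, M5 cover every topic at stipend 9 + 16 = 25.
Any cover uses at least 2 members; among all covering selections none totals below 25.

25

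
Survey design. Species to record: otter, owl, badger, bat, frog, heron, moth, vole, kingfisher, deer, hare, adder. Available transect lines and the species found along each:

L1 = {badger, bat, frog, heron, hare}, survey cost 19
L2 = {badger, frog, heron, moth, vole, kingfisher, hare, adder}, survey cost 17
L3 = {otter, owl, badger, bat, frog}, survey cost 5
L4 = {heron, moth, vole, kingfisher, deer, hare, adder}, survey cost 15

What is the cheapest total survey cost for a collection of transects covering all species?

20

L3, L4 cover every species at survey cost 5 + 15 = 20.
Any cover uses at least 2 transects; among all covering selections none totals below 20.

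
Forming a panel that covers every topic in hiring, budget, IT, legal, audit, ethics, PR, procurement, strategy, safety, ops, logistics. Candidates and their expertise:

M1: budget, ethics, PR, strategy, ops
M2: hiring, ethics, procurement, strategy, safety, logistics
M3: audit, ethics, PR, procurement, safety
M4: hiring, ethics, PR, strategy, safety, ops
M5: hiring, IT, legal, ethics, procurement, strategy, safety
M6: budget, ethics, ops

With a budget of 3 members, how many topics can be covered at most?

11

Choosing M1, M2, M5 covers {hiring, budget, IT, legal, ethics, PR, procurement, strategy, safety, ops, logistics} — 11 topics.
No choice of 3 members does better; here audit is left uncovered.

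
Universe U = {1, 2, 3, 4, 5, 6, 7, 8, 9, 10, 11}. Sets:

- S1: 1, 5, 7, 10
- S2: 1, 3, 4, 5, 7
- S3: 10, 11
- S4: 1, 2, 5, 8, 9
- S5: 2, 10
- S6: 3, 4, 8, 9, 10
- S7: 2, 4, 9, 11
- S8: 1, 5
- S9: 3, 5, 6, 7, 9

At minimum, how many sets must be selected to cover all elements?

S1, S4, S7, S9 together cover {1, 2, 3, 4, 5, 6, 7, 8, 9, 10, 11} — every element.
No 3 of the 9 sets cover everything (all 84 triples fall short), so 4 is minimum.

4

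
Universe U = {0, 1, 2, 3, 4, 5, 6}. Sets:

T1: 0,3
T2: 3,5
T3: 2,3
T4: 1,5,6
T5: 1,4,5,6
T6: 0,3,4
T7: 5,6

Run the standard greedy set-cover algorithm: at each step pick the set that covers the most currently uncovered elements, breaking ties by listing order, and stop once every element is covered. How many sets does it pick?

3

Pick 1: T5 covers 4 new elements (1, 4, 5, 6).
Pick 2: T1 covers 2 new elements (0, 3).
Pick 3: T3 covers 1 new elements (2).
Greedy uses 3 sets.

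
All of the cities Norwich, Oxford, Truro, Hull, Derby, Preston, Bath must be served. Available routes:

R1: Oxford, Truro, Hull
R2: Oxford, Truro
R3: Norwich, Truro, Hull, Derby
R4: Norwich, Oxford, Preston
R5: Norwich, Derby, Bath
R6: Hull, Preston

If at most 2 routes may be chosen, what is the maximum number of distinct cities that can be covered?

6

Choosing R1, R5 covers {Norwich, Oxford, Truro, Hull, Derby, Bath} — 6 cities.
No choice of 2 routes does better; here Preston is left uncovered.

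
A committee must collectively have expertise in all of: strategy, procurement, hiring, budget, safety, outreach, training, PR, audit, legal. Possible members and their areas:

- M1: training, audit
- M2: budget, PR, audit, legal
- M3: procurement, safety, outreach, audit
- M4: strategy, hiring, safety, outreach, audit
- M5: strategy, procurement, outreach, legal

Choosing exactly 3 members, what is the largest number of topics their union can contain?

9

Choosing M1, M2, M4 covers {strategy, hiring, budget, safety, outreach, training, PR, audit, legal} — 9 topics.
No choice of 3 members does better; here procurement is left uncovered.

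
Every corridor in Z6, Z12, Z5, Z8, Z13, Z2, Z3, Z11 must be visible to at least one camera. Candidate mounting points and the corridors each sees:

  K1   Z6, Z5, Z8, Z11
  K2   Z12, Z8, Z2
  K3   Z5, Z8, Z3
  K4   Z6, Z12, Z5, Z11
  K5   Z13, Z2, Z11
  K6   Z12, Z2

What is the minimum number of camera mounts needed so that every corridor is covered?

K3, K4, K5 together cover {Z6, Z12, Z5, Z8, Z13, Z2, Z3, Z11} — every corridor.
No 2 of the 6 camera mounts cover everything (all 15 pairs fall short), so 3 is minimum.

3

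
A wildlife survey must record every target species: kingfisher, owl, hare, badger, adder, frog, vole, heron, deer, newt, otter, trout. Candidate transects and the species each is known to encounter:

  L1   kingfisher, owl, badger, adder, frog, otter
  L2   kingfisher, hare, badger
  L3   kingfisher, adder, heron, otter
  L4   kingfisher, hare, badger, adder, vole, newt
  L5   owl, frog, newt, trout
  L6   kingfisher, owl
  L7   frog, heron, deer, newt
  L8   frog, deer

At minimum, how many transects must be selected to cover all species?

4

L1, L4, L5, L7 together cover {kingfisher, owl, hare, badger, adder, frog, vole, heron, deer, newt, otter, trout} — every species.
No 3 of the 8 transects cover everything (all 56 triples fall short), so 4 is minimum.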